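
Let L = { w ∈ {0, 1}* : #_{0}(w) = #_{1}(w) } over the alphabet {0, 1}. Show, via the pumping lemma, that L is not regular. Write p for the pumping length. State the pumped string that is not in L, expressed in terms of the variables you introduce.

Assume L is regular; let p be its pumping constant.
Choose w = 0^p 1^p ∈ L with |w| = 2p ≥ p.
The pumping lemma gives a decomposition w = xyz where |xy| ≤ p and y is nonempty.
Since the first p symbols of w are all 0's and |xy| ≤ p, y lies entirely in the leading 0-block: y = 0^k for some k with 1 ≤ k ≤ p.
Pump with i = 2: xy^2z = 0^{p+k} 1^p has p+k occurrences of 0 but only p of 1. Since k ≥ 1 the counts differ, so xy^2z ∉ L.
This contradicts the pumping lemma, so L is not regular.

0^{p+k} 1^p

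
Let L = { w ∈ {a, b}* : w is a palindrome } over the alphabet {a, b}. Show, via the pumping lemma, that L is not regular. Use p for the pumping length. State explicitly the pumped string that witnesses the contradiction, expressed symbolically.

a^{p+k} b a^p

Assume L is regular; let p be its pumping constant.
Take w = a^p b a^p, a palindrome of length 2p+1 ≥ p.
Write w = xyz as guaranteed by the lemma, with |xy| ≤ p and |y| ≥ 1.
Because |xy| ≤ p and w begins with p copies of a, we have y = a^k with 1 ≤ k ≤ p.
Pump with i = 2: xy^2z = a^{p+k} b a^p. Its reverse is a^p b a^{p+k}, which differs from xy^2z since k ≥ 1. So xy^2z is not a palindrome and xy^2z ∉ L.
This contradicts the pumping lemma, so L is not regular.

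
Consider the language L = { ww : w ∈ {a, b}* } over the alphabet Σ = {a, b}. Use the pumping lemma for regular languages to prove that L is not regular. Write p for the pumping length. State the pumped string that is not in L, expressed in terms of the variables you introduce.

a^{p+k} b^p a^p b^p

Assume L is regular. Let p be the pumping length given by the pumping lemma.
Take w = a^p b^p a^p b^p = uu where u = a^pb^p; then w ∈ L and |w| = 4p ≥ p.
Write w = xyz as guaranteed by the lemma, with |xy| ≤ p and |y| > 0.
The first p characters of w are a's, so xy (and hence y) consists only of a's. Write y = a^k, 1 ≤ k ≤ p.
Pump with i = 2: xy^2z = a^{p+k} b^p a^p b^p, of length 4p+k. Suppose this equals vv. The string starts with a and ends with b, so v does too; thus the boundary between the two copies of v is a b→a transition. There is exactly one such transition, at position 2p+k, so |v| = 2p+k and |vv| = 4p+2k ≠ 4p+k since k ≥ 1. So xy^2z ∉ L.
Contradiction. Therefore L is not regular.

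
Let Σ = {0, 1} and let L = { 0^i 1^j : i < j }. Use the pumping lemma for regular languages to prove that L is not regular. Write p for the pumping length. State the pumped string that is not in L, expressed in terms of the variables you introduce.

0^{p+k} 1^{p+1}

Assume L is regular. Let p be the pumping length given by the pumping lemma.
Choose w = 0^p 1^{p+1} ∈ L, with |w| = 2p+1 ≥ p.
By the pumping lemma, w = xyz with |xy| ≤ p and |y| > 0.
Because |xy| ≤ p and w begins with p copies of 0, we have y = 0^k with 1 ≤ k ≤ p.
Consider xy^2z = 0^{p+k} 1^{p+1}. Since k ≥ 1, the 0-count p+k is at least p+1, so i < j fails; thus xy^2z ∉ L.
This is a contradiction; hence L is not regular.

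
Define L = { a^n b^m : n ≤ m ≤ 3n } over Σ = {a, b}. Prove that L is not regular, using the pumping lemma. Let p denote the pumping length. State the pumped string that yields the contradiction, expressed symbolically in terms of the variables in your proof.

Assume L is regular; let p be its pumping constant.
Take w = a^p b^p ∈ L (since p ≤ p ≤ 3p), with |w| = 2p ≥ p.
The pumping lemma gives a decomposition w = xyz where |xy| ≤ p and |y| > 0.
Because |xy| ≤ p and w begins with p copies of a, we have y = a^k with 1 ≤ k ≤ p.
Pump with i = 2: xy^2z = a^{p+k} b^p. Now n = p+k > p = m, so the condition n ≤ m fails. Thus xy^2z ∉ L.
This contradicts the pumping lemma, so L is not regular.

a^{p+k} b^p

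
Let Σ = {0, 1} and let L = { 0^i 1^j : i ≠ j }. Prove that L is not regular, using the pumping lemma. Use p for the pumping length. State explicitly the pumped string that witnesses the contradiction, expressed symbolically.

0^{p+p!} 1^{p+p!}

Toward a contradiction, assume L is regular with pumping length p.
Choose w = 0^p 1^{p+p!}. Since p ≠ p+p!, w ∈ L; and |w| ≥ p.
Write w = xyz as guaranteed by the lemma, with |xy| ≤ p and y is nonempty.
Because |xy| ≤ p and w begins with p copies of 0, we have y = 0^k with 1 ≤ k ≤ p.
Since 1 ≤ k ≤ p, k divides p!; set t = 1 + p!/k. Then xy^t z has p + (p!/k)·k = p + p! copies of 0. Now the 0-count equals the 1-count, so i ≠ j fails. So xy^t z = 0^{p+p!} 1^{p+p!} ∉ L.
Contradiction. Therefore L is not regular.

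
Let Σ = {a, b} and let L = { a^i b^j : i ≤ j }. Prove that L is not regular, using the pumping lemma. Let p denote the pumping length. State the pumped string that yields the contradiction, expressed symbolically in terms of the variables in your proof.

Assume L is regular. Let p be the pumping length given by the pumping lemma.
Choose w = a^p b^p ∈ L, with |w| = 2p ≥ p.
The pumping lemma gives a decomposition w = xyz where |xy| ≤ p and |y| > 0.
Since the first p symbols of w are all a's and |xy| ≤ p, y lies entirely in the leading a-block: y = a^k for some k with 1 ≤ k ≤ p.
Consider xy^2z = a^{p+k} b^p. Since k ≥ 1, the a-count p+k exceeds the b-count p, so i ≤ j fails; thus xy^2z ∉ L.
Contradiction. Therefore L is not regular.

a^{p+k} b^p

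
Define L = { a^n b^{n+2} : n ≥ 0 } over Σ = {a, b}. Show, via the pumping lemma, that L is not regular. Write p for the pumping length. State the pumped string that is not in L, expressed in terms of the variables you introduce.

a^{p+k} b^{p+2}

Assume L is regular. Let p be the pumping length given by the pumping lemma.
Let w = a^p b^{p+2} ∈ L; note |w| = 2p+2 ≥ p.
The pumping lemma gives a decomposition w = xyz where |xy| ≤ p and |y| ≥ 1.
Because |xy| ≤ p and w begins with p copies of a, we have y = a^k with 1 ≤ k ≤ p.
Pump with i = 2: xy^2z = a^{p+k} b^{p+2}. For this to lie in L we would need p+2 = (p+k)+2, which forces k = 0. But k ≥ 1, so xy^2z ∉ L.
This contradicts the pumping lemma, so L is not regular.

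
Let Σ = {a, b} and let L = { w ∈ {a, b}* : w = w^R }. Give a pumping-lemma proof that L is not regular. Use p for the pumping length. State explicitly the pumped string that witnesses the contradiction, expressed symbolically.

a^{p+k} b a^p

Toward a contradiction, assume L is regular with pumping length p.
Take w = a^p b a^p, a palindrome of length 2p+1 ≥ p.
Write w = xyz as guaranteed by the lemma, with |xy| ≤ p and y is nonempty.
Since the first p symbols of w are all a's and |xy| ≤ p, y lies entirely in the leading a-block: y = a^k for some k with 1 ≤ k ≤ p.
Pump with i = 2: xy^2z = a^{p+k} b a^p. Its reverse is a^p b a^{p+k}, which differs from xy^2z since k ≥ 1. So xy^2z is not a palindrome and xy^2z ∉ L.
Contradiction. Therefore L is not regular.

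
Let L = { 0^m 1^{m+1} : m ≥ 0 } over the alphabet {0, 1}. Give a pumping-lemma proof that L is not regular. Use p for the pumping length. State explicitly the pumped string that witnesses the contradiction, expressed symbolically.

0^{p+k} 1^{p+1}

Assume L is regular; let p be its pumping constant.
Let w = 0^p 1^{p+1} ∈ L; note |w| = 2p+1 ≥ p.
The pumping lemma gives a decomposition w = xyz where |xy| ≤ p and |y| > 0.
The first p characters of w are 0's, so xy (and hence y) consists only of 0's. Write y = 0^k, 1 ≤ k ≤ p.
Pump with i = 2: xy^2z = 0^{p+k} 1^{p+1}. For this to lie in L we would need p+1 = (p+k)+1, which forces k = 0. But k ≥ 1, so xy^2z ∉ L.
This is a contradiction; hence L is not regular.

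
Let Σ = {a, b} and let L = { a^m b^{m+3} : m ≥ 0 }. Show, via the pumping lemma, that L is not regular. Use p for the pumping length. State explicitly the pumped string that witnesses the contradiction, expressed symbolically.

a^{p+k} b^{p+3}

Assume L is regular; let p be its pumping constant.
Let w = a^p b^{p+3} ∈ L; note |w| = 2p+3 ≥ p.
The pumping lemma gives a decomposition w = xyz where |xy| ≤ p and y is nonempty.
Because |xy| ≤ p and w begins with p copies of a, we have y = a^k with 1 ≤ k ≤ p.
Pump with i = 2: xy^2z = a^{p+k} b^{p+3}. For this to lie in L we would need p+3 = (p+k)+3, which forces k = 0. But k ≥ 1, so xy^2z ∉ L.
This is a contradiction; hence L is not regular.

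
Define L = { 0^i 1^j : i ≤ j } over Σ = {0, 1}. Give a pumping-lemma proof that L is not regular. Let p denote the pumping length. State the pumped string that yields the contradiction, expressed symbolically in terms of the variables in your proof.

Suppose for contradiction that L is regular, and let p be the pumping length.
Choose w = 0^p 1^p ∈ L, with |w| = 2p ≥ p.
Write w = xyz as guaranteed by the lemma, with |xy| ≤ p and |y| ≥ 1.
The first p characters of w are 0's, so xy (and hence y) consists only of 0's. Write y = 0^k, 1 ≤ k ≤ p.
Consider xy^2z = 0^{p+k} 1^p. Since k ≥ 1, the 0-count p+k exceeds the 1-count p, so i ≤ j fails; thus xy^2z ∉ L.
This is a contradiction; hence L is not regular.

0^{p+k} 1^p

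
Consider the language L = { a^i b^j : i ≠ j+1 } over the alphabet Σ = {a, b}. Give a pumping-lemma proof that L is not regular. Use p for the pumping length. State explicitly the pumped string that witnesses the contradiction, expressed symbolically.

a^{p+p!} b^{p+p!-1}

Assume L is regular. Let p be the pumping length given by the pumping lemma.
Choose w = a^p b^{p+p!-1}. Since p ≠ (p+p!-1)+1 = p+p!, w ∈ L; and |w| ≥ p.
The pumping lemma gives a decomposition w = xyz where |xy| ≤ p and |y| ≥ 1.
The first p characters of w are a's, so xy (and hence y) consists only of a's. Write y = a^k, 1 ≤ k ≤ p.
Since 1 ≤ k ≤ p, k divides p!; set t = 1 + p!/k. Then xy^t z has p + (p!/k)·k = p + p! copies of a. Now the a-count is p+p! and (b-count)+1 = (p+p!-1)+1 = p+p!, so i ≠ j+1 fails. So xy^t z = a^{p+p!} b^{p+p!-1} ∉ L.
Contradiction. Therefore L is not regular.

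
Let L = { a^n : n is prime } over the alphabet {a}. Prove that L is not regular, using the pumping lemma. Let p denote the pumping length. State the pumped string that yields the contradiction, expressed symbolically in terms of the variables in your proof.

Assume L is regular. Let p be the pumping length given by the pumping lemma.
Let q be a prime with q ≥ p+2 (infinitely many primes exist), and take w = a^q ∈ L with |w| = q ≥ p.
Write w = xyz as guaranteed by the lemma, with |xy| ≤ p and |y| > 0.
Then y = a^k for some k with 1 ≤ k ≤ p.
Since 1 ≤ k ≤ p, |xz| = q-k. Pump with i = q+1: |xy^{q+1}z| = (q-k)+(q+1)k = q+qk = q(1+k), which is composite (both factors ≥ 2). So xy^{q+1}z = a^{q(1+k)} ∉ L.
This contradicts the pumping lemma, so L is not regular.

a^{q(1+k)}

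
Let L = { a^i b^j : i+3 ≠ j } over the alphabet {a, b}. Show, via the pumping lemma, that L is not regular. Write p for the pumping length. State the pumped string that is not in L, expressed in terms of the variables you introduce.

Suppose for contradiction that L is regular, and let p be the pumping length.
Choose w = a^p b^{p+p!+3}. Since p ≠ (p+p!+3)-3 = p+p!, w ∈ L; and |w| ≥ p.
By the pumping lemma, w = xyz with |xy| ≤ p and |y| ≥ 1.
Because |xy| ≤ p and w begins with p copies of a, we have y = a^k with 1 ≤ k ≤ p.
Since 1 ≤ k ≤ p, k divides p!; set t = 1 + p!/k. Then xy^t z has p + (p!/k)·k = p + p! copies of a. Now the a-count is p+p! and (b-count)-3 = (p+p!+3)-3 = p+p!, so i+3 ≠ j fails. So xy^t z = a^{p+p!} b^{p+p!+3} ∉ L.
Contradiction. Therefore L is not regular.

a^{p+p!} b^{p+p!+3}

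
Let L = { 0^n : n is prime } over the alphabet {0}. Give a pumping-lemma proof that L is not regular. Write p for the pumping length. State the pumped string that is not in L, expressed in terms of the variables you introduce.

0^{q(1+k)}

Suppose for contradiction that L is regular, and let p be the pumping length.
Let q be a prime with q ≥ p+2 (infinitely many primes exist), and take w = 0^q ∈ L with |w| = q ≥ p.
Write w = xyz as guaranteed by the lemma, with |xy| ≤ p and y is nonempty.
Then y = 0^k for some k with 1 ≤ k ≤ p.
Since 1 ≤ k ≤ p, |xz| = q-k. Pump with i = q+1: |xy^{q+1}z| = (q-k)+(q+1)k = q+qk = q(1+k), which is composite (both factors ≥ 2). So xy^{q+1}z = 0^{q(1+k)} ∉ L.
Contradiction. Therefore L is not regular.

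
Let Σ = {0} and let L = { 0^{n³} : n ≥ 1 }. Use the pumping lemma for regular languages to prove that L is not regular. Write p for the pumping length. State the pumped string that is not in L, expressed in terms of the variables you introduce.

Toward a contradiction, assume L is regular with pumping length p.
Take w = 0^{p³} ∈ L with |w| = p³ ≥ p.
The pumping lemma gives a decomposition w = xyz where |xy| ≤ p and y is nonempty.
Then y = 0^k for some k with 1 ≤ k ≤ p.
Pump with i = 2: xy^2z = 0^{p³+k}. Since 1 ≤ k ≤ p, p³ < p³+k ≤ p³+p < p³+3p²+3p+1 = (p+1)³, so p³+k is not a perfect cube. So xy^2z ∉ L.
Contradiction. Therefore L is not regular.

0^{p³+k}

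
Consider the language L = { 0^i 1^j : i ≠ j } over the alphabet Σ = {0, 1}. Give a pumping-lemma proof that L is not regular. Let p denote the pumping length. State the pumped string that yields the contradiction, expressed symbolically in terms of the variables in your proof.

Toward a contradiction, assume L is regular with pumping length p.
Choose w = 0^p 1^{p+p!}. Since p ≠ p+p!, w ∈ L; and |w| ≥ p.
Write w = xyz as guaranteed by the lemma, with |xy| ≤ p and y is nonempty.
The first p characters of w are 0's, so xy (and hence y) consists only of 0's. Write y = 0^k, 1 ≤ k ≤ p.
Since 1 ≤ k ≤ p, k divides p!; set t = 1 + p!/k. Then xy^t z has p + (p!/k)·k = p + p! copies of 0. Now the 0-count equals the 1-count, so i ≠ j fails. So xy^t z = 0^{p+p!} 1^{p+p!} ∉ L.
Contradiction. Therefore L is not regular.

0^{p+p!} 1^{p+p!}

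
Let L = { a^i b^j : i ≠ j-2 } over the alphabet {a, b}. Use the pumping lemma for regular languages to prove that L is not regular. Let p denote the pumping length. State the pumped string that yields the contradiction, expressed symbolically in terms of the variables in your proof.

Toward a contradiction, assume L is regular with pumping length p.
Choose w = a^p b^{p+p!+2}. Since p ≠ (p+p!+2)-2 = p+p!, w ∈ L; and |w| ≥ p.
By the pumping lemma, w = xyz with |xy| ≤ p and |y| ≥ 1.
Because |xy| ≤ p and w begins with p copies of a, we have y = a^k with 1 ≤ k ≤ p.
Since 1 ≤ k ≤ p, k divides p!; set t = 1 + p!/k. Then xy^t z has p + (p!/k)·k = p + p! copies of a. Now the a-count is p+p! and (b-count)-2 = (p+p!+2)-2 = p+p!, so i ≠ j-2 fails. So xy^t z = a^{p+p!} b^{p+p!+2} ∉ L.
This is a contradiction; hence L is not regular.

a^{p+p!} b^{p+p!+2}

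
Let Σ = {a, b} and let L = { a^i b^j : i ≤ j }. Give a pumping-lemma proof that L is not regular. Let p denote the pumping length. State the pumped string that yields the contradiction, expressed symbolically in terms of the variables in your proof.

Toward a contradiction, assume L is regular with pumping length p.
Choose w = a^p b^p ∈ L, with |w| = 2p ≥ p.
By the pumping lemma, w = xyz with |xy| ≤ p and |y| ≥ 1.
Because |xy| ≤ p and w begins with p copies of a, we have y = a^k with 1 ≤ k ≤ p.
Consider xy^2z = a^{p+k} b^p. Since k ≥ 1, the a-count p+k exceeds the b-count p, so i ≤ j fails; thus xy^2z ∉ L.
This contradicts the pumping lemma, so L is not regular.

a^{p+k} b^p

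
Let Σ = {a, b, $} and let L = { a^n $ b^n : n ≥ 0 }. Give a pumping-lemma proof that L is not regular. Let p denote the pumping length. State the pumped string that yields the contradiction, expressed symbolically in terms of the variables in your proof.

Toward a contradiction, assume L is regular with pumping length p.
Take w = a^p $ b^p ∈ L with |w| = 2p+1 ≥ p.
The pumping lemma gives a decomposition w = xyz where |xy| ≤ p and y is nonempty.
The first p characters of w are a's, so xy (and hence y) consists only of a's. Write y = a^k, 1 ≤ k ≤ p.
Pump with i = 2: xy^2z = a^{p+k} $ b^p, which would require p+k = p. But k ≥ 1, so xy^2z ∉ L.
Contradiction. Therefore L is not regular.

a^{p+k} $ b^p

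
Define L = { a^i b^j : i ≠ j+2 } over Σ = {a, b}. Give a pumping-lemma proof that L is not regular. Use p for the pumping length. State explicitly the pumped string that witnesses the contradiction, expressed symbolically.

a^{p+p!} b^{p+p!-2}

Assume L is regular. Let p be the pumping length given by the pumping lemma.
Choose w = a^p b^{p+p!-2}. Since p ≠ (p+p!-2)+2 = p+p!, w ∈ L; and |w| ≥ p.
The pumping lemma gives a decomposition w = xyz where |xy| ≤ p and |y| > 0.
The first p characters of w are a's, so xy (and hence y) consists only of a's. Write y = a^k, 1 ≤ k ≤ p.
Since 1 ≤ k ≤ p, k divides p!; set t = 1 + p!/k. Then xy^t z has p + (p!/k)·k = p + p! copies of a. Now the a-count is p+p! and (b-count)+2 = (p+p!-2)+2 = p+p!, so i ≠ j+2 fails. So xy^t z = a^{p+p!} b^{p+p!-2} ∉ L.
This is a contradiction; hence L is not regular.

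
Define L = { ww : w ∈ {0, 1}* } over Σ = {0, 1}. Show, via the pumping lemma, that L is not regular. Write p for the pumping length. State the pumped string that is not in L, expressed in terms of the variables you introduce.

0^{p+k} 1^p 0^p 1^p

Assume L is regular. Let p be the pumping length given by the pumping lemma.
Take w = 0^p 1^p 0^p 1^p = uu where u = 0^p1^p; then w ∈ L and |w| = 4p ≥ p.
The pumping lemma gives a decomposition w = xyz where |xy| ≤ p and |y| ≥ 1.
Since the first p symbols of w are all 0's and |xy| ≤ p, y lies entirely in the leading 0-block: y = 0^k for some k with 1 ≤ k ≤ p.
Pump with i = 2: xy^2z = 0^{p+k} 1^p 0^p 1^p, of length 4p+k. Suppose this equals vv. The string starts with 0 and ends with 1, so v does too; thus the boundary between the two copies of v is a 1→0 transition. There is exactly one such transition, at position 2p+k, so |v| = 2p+k and |vv| = 4p+2k ≠ 4p+k since k ≥ 1. So xy^2z ∉ L.
This contradicts the pumping lemma, so L is not regular.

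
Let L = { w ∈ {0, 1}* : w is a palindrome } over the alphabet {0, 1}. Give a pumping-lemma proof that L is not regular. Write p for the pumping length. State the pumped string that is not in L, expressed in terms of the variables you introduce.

Toward a contradiction, assume L is regular with pumping length p.
Take w = 0^p 1 0^p, a palindrome of length 2p+1 ≥ p.
The pumping lemma gives a decomposition w = xyz where |xy| ≤ p and |y| ≥ 1.
Because |xy| ≤ p and w begins with p copies of 0, we have y = 0^k with 1 ≤ k ≤ p.
Pump with i = 2: xy^2z = 0^{p+k} 1 0^p. Its reverse is 0^p 1 0^{p+k}, which differs from xy^2z since k ≥ 1. So xy^2z is not a palindrome and xy^2z ∉ L.
Contradiction. Therefore L is not regular.

0^{p+k} 1 0^p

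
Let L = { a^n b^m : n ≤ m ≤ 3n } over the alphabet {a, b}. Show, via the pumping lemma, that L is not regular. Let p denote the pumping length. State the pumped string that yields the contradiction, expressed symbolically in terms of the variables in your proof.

a^{p+k} b^p

Assume L is regular. Let p be the pumping length given by the pumping lemma.
Take w = a^p b^p ∈ L (since p ≤ p ≤ 3p), with |w| = 2p ≥ p.
The pumping lemma gives a decomposition w = xyz where |xy| ≤ p and y is nonempty.
Because |xy| ≤ p and w begins with p copies of a, we have y = a^k with 1 ≤ k ≤ p.
Pump with i = 2: xy^2z = a^{p+k} b^p. Now n = p+k > p = m, so the condition n ≤ m fails. Thus xy^2z ∉ L.
This contradicts the pumping lemma, so L is not regular.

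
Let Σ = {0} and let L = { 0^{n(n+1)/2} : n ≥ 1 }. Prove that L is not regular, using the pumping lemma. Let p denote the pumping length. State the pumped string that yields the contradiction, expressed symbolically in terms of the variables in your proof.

Assume L is regular. Let p be the pumping length given by the pumping lemma.
Take w = 0^{p(p+1)/2} ∈ L with |w| = p(p+1)/2 ≥ p.
The pumping lemma gives a decomposition w = xyz where |xy| ≤ p and y is nonempty.
Then y = 0^k for some k with 1 ≤ k ≤ p.
Pump with i = 2: xy^2z = 0^{p(p+1)/2+k}. Since 1 ≤ k ≤ p, p(p+1)/2 < p(p+1)/2+k ≤ p(p+1)/2+p < (p+1)(p+2)/2, so p(p+1)/2+k is strictly between consecutive triangular numbers. So xy^2z ∉ L.
This contradicts the pumping lemma, so L is not regular.

0^{p(p+1)/2+k}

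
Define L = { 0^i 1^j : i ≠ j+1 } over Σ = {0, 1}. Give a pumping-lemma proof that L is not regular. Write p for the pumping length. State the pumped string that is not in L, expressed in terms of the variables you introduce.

Assume L is regular. Let p be the pumping length given by the pumping lemma.
Choose w = 0^p 1^{p+p!-1}. Since p ≠ (p+p!-1)+1 = p+p!, w ∈ L; and |w| ≥ p.
By the pumping lemma, w = xyz with |xy| ≤ p and |y| ≥ 1.
Since the first p symbols of w are all 0's and |xy| ≤ p, y lies entirely in the leading 0-block: y = 0^k for some k with 1 ≤ k ≤ p.
Since 1 ≤ k ≤ p, k divides p!; set t = 1 + p!/k. Then xy^t z has p + (p!/k)·k = p + p! copies of 0. Now the 0-count is p+p! and (1-count)+1 = (p+p!-1)+1 = p+p!, so i ≠ j+1 fails. So xy^t z = 0^{p+p!} 1^{p+p!-1} ∉ L.
This is a contradiction; hence L is not regular.

0^{p+p!} 1^{p+p!-1}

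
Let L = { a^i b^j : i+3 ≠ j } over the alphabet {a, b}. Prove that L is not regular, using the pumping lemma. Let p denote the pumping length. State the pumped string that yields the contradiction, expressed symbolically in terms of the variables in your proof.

Assume L is regular. Let p be the pumping length given by the pumping lemma.
Choose w = a^p b^{p+p!+3}. Since p ≠ (p+p!+3)-3 = p+p!, w ∈ L; and |w| ≥ p.
By the pumping lemma, w = xyz with |xy| ≤ p and y is nonempty.
The first p characters of w are a's, so xy (and hence y) consists only of a's. Write y = a^k, 1 ≤ k ≤ p.
Since 1 ≤ k ≤ p, k divides p!; set t = 1 + p!/k. Then xy^t z has p + (p!/k)·k = p + p! copies of a. Now the a-count is p+p! and (b-count)-3 = (p+p!+3)-3 = p+p!, so i+3 ≠ j fails. So xy^t z = a^{p+p!} b^{p+p!+3} ∉ L.
Contradiction. Therefore L is not regular.

a^{p+p!} b^{p+p!+3}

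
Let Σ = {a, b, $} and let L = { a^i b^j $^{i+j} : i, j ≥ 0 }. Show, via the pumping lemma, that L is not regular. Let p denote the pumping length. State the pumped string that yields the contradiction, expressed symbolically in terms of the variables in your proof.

a^{p+k} b^p $^{2p}

Assume L is regular. Let p be the pumping length given by the pumping lemma.
Take w = a^p b^p $^{2p} ∈ L (with i=j=p, i+j=2p), |w| = 4p ≥ p.
By the pumping lemma, w = xyz with |xy| ≤ p and y is nonempty.
Since the first p symbols of w are all a's and |xy| ≤ p, y lies entirely in the leading a-block: y = a^k for some k with 1 ≤ k ≤ p.
Consider xy^2z = a^{p+k} b^p $^{2p}. Now the a- and b-counts sum to 2p+k, but the $-count is 2p ≠ 2p+k. So xy^2z ∉ L.
Contradiction. Therefore L is not regular.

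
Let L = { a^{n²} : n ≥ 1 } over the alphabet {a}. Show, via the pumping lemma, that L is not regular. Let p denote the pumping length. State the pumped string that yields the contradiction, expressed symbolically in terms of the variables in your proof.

a^{p²+k}

Assume L is regular; let p be its pumping constant.
Take w = a^{p²} ∈ L with |w| = p² ≥ p.
Write w = xyz as guaranteed by the lemma, with |xy| ≤ p and |y| > 0.
Then y = a^k for some k with 1 ≤ k ≤ p.
Pump with i = 2: xy^2z = a^{p²+k}. Since 1 ≤ k ≤ p, p² < p²+k ≤ p²+p < (p+1)², so p²+k lies strictly between consecutive squares and is not a perfect square. So xy^2z ∉ L.
This is a contradiction; hence L is not regular.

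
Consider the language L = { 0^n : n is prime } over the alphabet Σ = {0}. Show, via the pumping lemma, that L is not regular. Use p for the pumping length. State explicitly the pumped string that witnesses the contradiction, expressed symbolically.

Toward a contradiction, assume L is regular with pumping length p.
Let q be a prime with q ≥ p+2 (infinitely many primes exist), and take w = 0^q ∈ L with |w| = q ≥ p.
Write w = xyz as guaranteed by the lemma, with |xy| ≤ p and |y| ≥ 1.
Then y = 0^k for some k with 1 ≤ k ≤ p.
Since 1 ≤ k ≤ p, |xz| = q-k. Pump with i = q+1: |xy^{q+1}z| = (q-k)+(q+1)k = q+qk = q(1+k), which is composite (both factors ≥ 2). So xy^{q+1}z = 0^{q(1+k)} ∉ L.
This contradicts the pumping lemma, so L is not regular.

0^{q(1+k)}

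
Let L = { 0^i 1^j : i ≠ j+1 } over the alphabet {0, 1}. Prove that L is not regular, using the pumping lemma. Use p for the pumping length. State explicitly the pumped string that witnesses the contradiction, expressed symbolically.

Toward a contradiction, assume L is regular with pumping length p.
Choose w = 0^p 1^{p+p!-1}. Since p ≠ (p+p!-1)+1 = p+p!, w ∈ L; and |w| ≥ p.
Write w = xyz as guaranteed by the lemma, with |xy| ≤ p and |y| > 0.
Since the first p symbols of w are all 0's and |xy| ≤ p, y lies entirely in the leading 0-block: y = 0^k for some k with 1 ≤ k ≤ p.
Since 1 ≤ k ≤ p, k divides p!; set t = 1 + p!/k. Then xy^t z has p + (p!/k)·k = p + p! copies of 0. Now the 0-count is p+p! and (1-count)+1 = (p+p!-1)+1 = p+p!, so i ≠ j+1 fails. So xy^t z = 0^{p+p!} 1^{p+p!-1} ∉ L.
Contradiction. Therefore L is not regular.

0^{p+p!} 1^{p+p!-1}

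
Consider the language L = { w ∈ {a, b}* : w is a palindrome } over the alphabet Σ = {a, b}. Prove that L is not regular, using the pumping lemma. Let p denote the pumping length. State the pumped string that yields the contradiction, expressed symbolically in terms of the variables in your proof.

a^{p+k} b a^p

Suppose for contradiction that L is regular, and let p be the pumping length.
Take w = a^p b a^p, a palindrome of length 2p+1 ≥ p.
Write w = xyz as guaranteed by the lemma, with |xy| ≤ p and |y| > 0.
Since the first p symbols of w are all a's and |xy| ≤ p, y lies entirely in the leading a-block: y = a^k for some k with 1 ≤ k ≤ p.
Pump with i = 2: xy^2z = a^{p+k} b a^p. Its reverse is a^p b a^{p+k}, which differs from xy^2z since k ≥ 1. So xy^2z is not a palindrome and xy^2z ∉ L.
This is a contradiction; hence L is not regular.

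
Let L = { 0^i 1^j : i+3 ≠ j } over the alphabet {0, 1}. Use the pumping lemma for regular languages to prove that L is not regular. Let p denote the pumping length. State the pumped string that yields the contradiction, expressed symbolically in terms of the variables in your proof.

Suppose for contradiction that L is regular, and let p be the pumping length.
Choose w = 0^p 1^{p+p!+3}. Since p ≠ (p+p!+3)-3 = p+p!, w ∈ L; and |w| ≥ p.
The pumping lemma gives a decomposition w = xyz where |xy| ≤ p and |y| ≥ 1.
The first p characters of w are 0's, so xy (and hence y) consists only of 0's. Write y = 0^k, 1 ≤ k ≤ p.
Since 1 ≤ k ≤ p, k divides p!; set t = 1 + p!/k. Then xy^t z has p + (p!/k)·k = p + p! copies of 0. Now the 0-count is p+p! and (1-count)-3 = (p+p!+3)-3 = p+p!, so i+3 ≠ j fails. So xy^t z = 0^{p+p!} 1^{p+p!+3} ∉ L.
This contradicts the pumping lemma, so L is not regular.

0^{p+p!} 1^{p+p!+3}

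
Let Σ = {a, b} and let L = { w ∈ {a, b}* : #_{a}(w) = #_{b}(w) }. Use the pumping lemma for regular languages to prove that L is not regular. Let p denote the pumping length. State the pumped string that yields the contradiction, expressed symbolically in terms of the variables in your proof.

Toward a contradiction, assume L is regular with pumping length p.
Choose w = a^p b^p ∈ L with |w| = 2p ≥ p.
Write w = xyz as guaranteed by the lemma, with |xy| ≤ p and y is nonempty.
Because |xy| ≤ p and w begins with p copies of a, we have y = a^k with 1 ≤ k ≤ p.
Pump with i = 2: xy^2z = a^{p+k} b^p has p+k occurrences of a but only p of b. Since k ≥ 1 the counts differ, so xy^2z ∉ L.
This is a contradiction; hence L is not regular.

a^{p+k} b^p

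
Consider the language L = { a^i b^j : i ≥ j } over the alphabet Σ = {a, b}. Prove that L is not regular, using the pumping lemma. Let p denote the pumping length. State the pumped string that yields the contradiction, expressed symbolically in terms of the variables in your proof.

a^{p-k} b^p

Assume L is regular; let p be its pumping constant.
Choose w = a^p b^p ∈ L, with |w| = 2p ≥ p.
The pumping lemma gives a decomposition w = xyz where |xy| ≤ p and |y| ≥ 1.
Because |xy| ≤ p and w begins with p copies of a, we have y = a^k with 1 ≤ k ≤ p.
Consider xy^0z = xz = a^{p-k} b^p. Since k ≥ 1, the a-count p-k is less than p, so i ≥ j fails; thus xz ∉ L.
Contradiction. Therefore L is not regular.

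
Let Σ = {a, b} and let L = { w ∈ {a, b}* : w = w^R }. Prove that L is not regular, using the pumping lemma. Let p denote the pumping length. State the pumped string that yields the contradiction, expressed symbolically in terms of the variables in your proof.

Suppose for contradiction that L is regular, and let p be the pumping length.
Take w = a^p b a^p, a palindrome of length 2p+1 ≥ p.
Write w = xyz as guaranteed by the lemma, with |xy| ≤ p and |y| > 0.
The first p characters of w are a's, so xy (and hence y) consists only of a's. Write y = a^k, 1 ≤ k ≤ p.
Pump with i = 2: xy^2z = a^{p+k} b a^p. Its reverse is a^p b a^{p+k}, which differs from xy^2z since k ≥ 1. So xy^2z is not a palindrome and xy^2z ∉ L.
This is a contradiction; hence L is not regular.

a^{p+k} b a^p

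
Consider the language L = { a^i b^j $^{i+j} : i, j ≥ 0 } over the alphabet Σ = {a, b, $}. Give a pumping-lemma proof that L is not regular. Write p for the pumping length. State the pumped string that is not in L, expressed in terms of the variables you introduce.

Toward a contradiction, assume L is regular with pumping length p.
Take w = a^p b^p $^{2p} ∈ L (with i=j=p, i+j=2p), |w| = 4p ≥ p.
By the pumping lemma, w = xyz with |xy| ≤ p and |y| > 0.
Since the first p symbols of w are all a's and |xy| ≤ p, y lies entirely in the leading a-block: y = a^k for some k with 1 ≤ k ≤ p.
Consider xy^2z = a^{p+k} b^p $^{2p}. Now the a- and b-counts sum to 2p+k, but the $-count is 2p ≠ 2p+k. So xy^2z ∉ L.
This contradicts the pumping lemma, so L is not regular.

a^{p+k} b^p $^{2p}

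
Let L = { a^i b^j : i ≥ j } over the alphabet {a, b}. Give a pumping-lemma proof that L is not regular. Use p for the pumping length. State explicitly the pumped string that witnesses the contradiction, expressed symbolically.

a^{p-k} b^p

Toward a contradiction, assume L is regular with pumping length p.
Choose w = a^p b^p ∈ L, with |w| = 2p ≥ p.
By the pumping lemma, w = xyz with |xy| ≤ p and y is nonempty.
Since the first p symbols of w are all a's and |xy| ≤ p, y lies entirely in the leading a-block: y = a^k for some k with 1 ≤ k ≤ p.
Consider xy^0z = xz = a^{p-k} b^p. Since k ≥ 1, the a-count p-k is less than p, so i ≥ j fails; thus xz ∉ L.
This contradicts the pumping lemma, so L is not regular.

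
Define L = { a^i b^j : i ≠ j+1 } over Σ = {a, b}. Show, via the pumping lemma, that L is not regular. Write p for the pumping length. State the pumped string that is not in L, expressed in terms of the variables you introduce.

Toward a contradiction, assume L is regular with pumping length p.
Choose w = a^p b^{p+p!-1}. Since p ≠ (p+p!-1)+1 = p+p!, w ∈ L; and |w| ≥ p.
The pumping lemma gives a decomposition w = xyz where |xy| ≤ p and |y| > 0.
The first p characters of w are a's, so xy (and hence y) consists only of a's. Write y = a^k, 1 ≤ k ≤ p.
Since 1 ≤ k ≤ p, k divides p!; set t = 1 + p!/k. Then xy^t z has p + (p!/k)·k = p + p! copies of a. Now the a-count is p+p! and (b-count)+1 = (p+p!-1)+1 = p+p!, so i ≠ j+1 fails. So xy^t z = a^{p+p!} b^{p+p!-1} ∉ L.
This contradicts the pumping lemma, so L is not regular.

a^{p+p!} b^{p+p!-1}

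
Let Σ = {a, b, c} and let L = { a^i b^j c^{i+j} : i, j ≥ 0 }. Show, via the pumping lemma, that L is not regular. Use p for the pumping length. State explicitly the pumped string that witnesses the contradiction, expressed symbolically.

Assume L is regular. Let p be the pumping length given by the pumping lemma.
Take w = a^p b^p c^{2p} ∈ L (with i=j=p, i+j=2p), |w| = 4p ≥ p.
By the pumping lemma, w = xyz with |xy| ≤ p and y is nonempty.
The first p characters of w are a's, so xy (and hence y) consists only of a's. Write y = a^k, 1 ≤ k ≤ p.
Consider xy^2z = a^{p+k} b^p c^{2p}. Now the a- and b-counts sum to 2p+k, but the c-count is 2p ≠ 2p+k. So xy^2z ∉ L.
This is a contradiction; hence L is not regular.

a^{p+k} b^p c^{2p}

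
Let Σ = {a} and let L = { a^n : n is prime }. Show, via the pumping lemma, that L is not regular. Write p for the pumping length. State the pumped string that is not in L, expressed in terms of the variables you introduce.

a^{q(1+k)}

Assume L is regular; let p be its pumping constant.
Let q be a prime with q ≥ p+2 (infinitely many primes exist), and take w = a^q ∈ L with |w| = q ≥ p.
The pumping lemma gives a decomposition w = xyz where |xy| ≤ p and |y| > 0.
Then y = a^k for some k with 1 ≤ k ≤ p.
Since 1 ≤ k ≤ p, |xz| = q-k. Pump with i = q+1: |xy^{q+1}z| = (q-k)+(q+1)k = q+qk = q(1+k), which is composite (both factors ≥ 2). So xy^{q+1}z = a^{q(1+k)} ∉ L.
Contradiction. Therefore L is not regular.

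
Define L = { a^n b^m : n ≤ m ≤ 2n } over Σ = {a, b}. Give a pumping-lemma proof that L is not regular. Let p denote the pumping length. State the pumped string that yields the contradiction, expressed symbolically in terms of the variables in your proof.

a^{p+k} b^p

Assume L is regular. Let p be the pumping length given by the pumping lemma.
Take w = a^p b^p ∈ L (since p ≤ p ≤ 2p), with |w| = 2p ≥ p.
By the pumping lemma, w = xyz with |xy| ≤ p and |y| ≥ 1.
Because |xy| ≤ p and w begins with p copies of a, we have y = a^k with 1 ≤ k ≤ p.
Pump with i = 2: xy^2z = a^{p+k} b^p. Now n = p+k > p = m, so the condition n ≤ m fails. Thus xy^2z ∉ L.
Contradiction. Therefore L is not regular.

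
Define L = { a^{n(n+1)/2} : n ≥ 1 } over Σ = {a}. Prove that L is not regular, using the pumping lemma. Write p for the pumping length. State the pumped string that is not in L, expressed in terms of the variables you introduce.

a^{p(p+1)/2+k}

Suppose for contradiction that L is regular, and let p be the pumping length.
Take w = a^{p(p+1)/2} ∈ L with |w| = p(p+1)/2 ≥ p.
The pumping lemma gives a decomposition w = xyz where |xy| ≤ p and |y| > 0.
Then y = a^k for some k with 1 ≤ k ≤ p.
Pump with i = 2: xy^2z = a^{p(p+1)/2+k}. Since 1 ≤ k ≤ p, p(p+1)/2 < p(p+1)/2+k ≤ p(p+1)/2+p < (p+1)(p+2)/2, so p(p+1)/2+k is strictly between consecutive triangular numbers. So xy^2z ∉ L.
Contradiction. Therefore L is not regular.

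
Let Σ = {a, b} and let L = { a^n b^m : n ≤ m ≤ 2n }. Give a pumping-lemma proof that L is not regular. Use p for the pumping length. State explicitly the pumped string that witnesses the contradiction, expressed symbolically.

Assume L is regular. Let p be the pumping length given by the pumping lemma.
Take w = a^p b^p ∈ L (since p ≤ p ≤ 2p), with |w| = 2p ≥ p.
By the pumping lemma, w = xyz with |xy| ≤ p and y is nonempty.
The first p characters of w are a's, so xy (and hence y) consists only of a's. Write y = a^k, 1 ≤ k ≤ p.
Pump with i = 2: xy^2z = a^{p+k} b^p. Now n = p+k > p = m, so the condition n ≤ m fails. Thus xy^2z ∉ L.
Contradiction. Therefore L is not regular.

a^{p+k} b^p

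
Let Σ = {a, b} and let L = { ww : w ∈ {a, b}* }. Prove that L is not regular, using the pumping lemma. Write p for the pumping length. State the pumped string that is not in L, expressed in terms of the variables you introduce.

a^{p+k} b^p a^p b^p

Toward a contradiction, assume L is regular with pumping length p.
Take w = a^p b^p a^p b^p = uu where u = a^pb^p; then w ∈ L and |w| = 4p ≥ p.
The pumping lemma gives a decomposition w = xyz where |xy| ≤ p and |y| > 0.
The first p characters of w are a's, so xy (and hence y) consists only of a's. Write y = a^k, 1 ≤ k ≤ p.
Pump with i = 2: xy^2z = a^{p+k} b^p a^p b^p, of length 4p+k. Suppose this equals vv. The string starts with a and ends with b, so v does too; thus the boundary between the two copies of v is a b→a transition. There is exactly one such transition, at position 2p+k, so |v| = 2p+k and |vv| = 4p+2k ≠ 4p+k since k ≥ 1. So xy^2z ∉ L.
This is a contradiction; hence L is not regular.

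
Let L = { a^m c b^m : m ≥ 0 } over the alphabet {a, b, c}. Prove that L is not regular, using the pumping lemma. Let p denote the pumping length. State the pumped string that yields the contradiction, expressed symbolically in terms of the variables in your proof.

a^{p+k} c b^p

Toward a contradiction, assume L is regular with pumping length p.
Take w = a^p c b^p ∈ L with |w| = 2p+1 ≥ p.
Write w = xyz as guaranteed by the lemma, with |xy| ≤ p and |y| ≥ 1.
Since the first p symbols of w are all a's and |xy| ≤ p, y lies entirely in the leading a-block: y = a^k for some k with 1 ≤ k ≤ p.
Pump with i = 2: xy^2z = a^{p+k} c b^p, which would require p+k = p. But k ≥ 1, so xy^2z ∉ L.
This contradicts the pumping lemma, so L is not regular.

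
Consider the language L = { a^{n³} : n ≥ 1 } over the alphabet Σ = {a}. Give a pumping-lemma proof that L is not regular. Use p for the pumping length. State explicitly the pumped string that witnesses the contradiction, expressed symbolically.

Assume L is regular. Let p be the pumping length given by the pumping lemma.
Take w = a^{p³} ∈ L with |w| = p³ ≥ p.
By the pumping lemma, w = xyz with |xy| ≤ p and |y| ≥ 1.
Then y = a^k for some k with 1 ≤ k ≤ p.
Pump with i = 2: xy^2z = a^{p³+k}. Since 1 ≤ k ≤ p, p³ < p³+k ≤ p³+p < p³+3p²+3p+1 = (p+1)³, so p³+k is not a perfect cube. So xy^2z ∉ L.
This contradicts the pumping lemma, so L is not regular.

a^{p³+k}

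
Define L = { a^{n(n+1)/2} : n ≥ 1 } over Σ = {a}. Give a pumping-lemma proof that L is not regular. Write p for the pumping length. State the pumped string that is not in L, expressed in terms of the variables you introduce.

Suppose for contradiction that L is regular, and let p be the pumping length.
Take w = a^{p(p+1)/2} ∈ L with |w| = p(p+1)/2 ≥ p.
Write w = xyz as guaranteed by the lemma, with |xy| ≤ p and y is nonempty.
Then y = a^k for some k with 1 ≤ k ≤ p.
Pump with i = 2: xy^2z = a^{p(p+1)/2+k}. Since 1 ≤ k ≤ p, p(p+1)/2 < p(p+1)/2+k ≤ p(p+1)/2+p < (p+1)(p+2)/2, so p(p+1)/2+k is strictly between consecutive triangular numbers. So xy^2z ∉ L.
This contradicts the pumping lemma, so L is not regular.

a^{p(p+1)/2+k}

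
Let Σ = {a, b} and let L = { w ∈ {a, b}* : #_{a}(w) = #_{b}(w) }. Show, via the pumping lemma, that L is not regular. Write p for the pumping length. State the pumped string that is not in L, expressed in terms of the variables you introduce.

Assume L is regular; let p be its pumping constant.
Choose w = a^p b^p ∈ L with |w| = 2p ≥ p.
The pumping lemma gives a decomposition w = xyz where |xy| ≤ p and |y| ≥ 1.
Since the first p symbols of w are all a's and |xy| ≤ p, y lies entirely in the leading a-block: y = a^k for some k with 1 ≤ k ≤ p.
Pump with i = 2: xy^2z = a^{p+k} b^p has p+k occurrences of a but only p of b. Since k ≥ 1 the counts differ, so xy^2z ∉ L.
This is a contradiction; hence L is not regular.

a^{p+k} b^p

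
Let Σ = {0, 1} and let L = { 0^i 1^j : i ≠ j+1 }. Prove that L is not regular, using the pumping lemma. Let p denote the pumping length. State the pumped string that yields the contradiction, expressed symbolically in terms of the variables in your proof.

0^{p+p!} 1^{p+p!-1}

Assume L is regular; let p be its pumping constant.
Choose w = 0^p 1^{p+p!-1}. Since p ≠ (p+p!-1)+1 = p+p!, w ∈ L; and |w| ≥ p.
The pumping lemma gives a decomposition w = xyz where |xy| ≤ p and y is nonempty.
Because |xy| ≤ p and w begins with p copies of 0, we have y = 0^k with 1 ≤ k ≤ p.
Since 1 ≤ k ≤ p, k divides p!; set t = 1 + p!/k. Then xy^t z has p + (p!/k)·k = p + p! copies of 0. Now the 0-count is p+p! and (1-count)+1 = (p+p!-1)+1 = p+p!, so i ≠ j+1 fails. So xy^t z = 0^{p+p!} 1^{p+p!-1} ∉ L.
This contradicts the pumping lemma, so L is not regular.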